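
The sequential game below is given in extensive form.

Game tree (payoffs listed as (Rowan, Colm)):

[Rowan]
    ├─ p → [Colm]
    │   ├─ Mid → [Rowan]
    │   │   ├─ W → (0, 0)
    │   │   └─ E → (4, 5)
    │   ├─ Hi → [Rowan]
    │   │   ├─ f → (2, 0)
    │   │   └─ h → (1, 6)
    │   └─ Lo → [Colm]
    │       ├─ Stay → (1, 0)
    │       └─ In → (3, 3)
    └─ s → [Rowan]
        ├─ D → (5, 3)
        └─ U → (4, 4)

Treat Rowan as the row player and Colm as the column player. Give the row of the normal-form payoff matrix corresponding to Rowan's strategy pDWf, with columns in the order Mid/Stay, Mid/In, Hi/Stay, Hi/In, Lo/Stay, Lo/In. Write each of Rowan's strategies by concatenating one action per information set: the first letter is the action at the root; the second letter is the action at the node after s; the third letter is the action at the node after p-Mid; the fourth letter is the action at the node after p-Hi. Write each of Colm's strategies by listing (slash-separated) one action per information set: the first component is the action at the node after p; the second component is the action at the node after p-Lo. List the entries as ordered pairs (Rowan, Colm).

vs Mid/Stay: Rowan plays p → Colm plays Mid at [p] → Rowan plays W at [p-Mid] → (0, 0)
vs Mid/In: Rowan plays p → Colm plays Mid at [p] → Rowan plays W at [p-Mid] → (0, 0)
vs Hi/Stay: Rowan plays p → Colm plays Hi at [p] → Rowan plays f at [p-Hi] → (2, 0)
vs Hi/In: Rowan plays p → Colm plays Hi at [p] → Rowan plays f at [p-Hi] → (2, 0)
vs Lo/Stay: Rowan plays p → Colm plays Lo at [p] → Colm plays Stay at [p-Lo] → (1, 0)
vs Lo/In: Rowan plays p → Colm plays Lo at [p] → Colm plays In at [p-Lo] → (3, 3)

(0,0) (0,0) (2,0) (2,0) (1,0) (3,3)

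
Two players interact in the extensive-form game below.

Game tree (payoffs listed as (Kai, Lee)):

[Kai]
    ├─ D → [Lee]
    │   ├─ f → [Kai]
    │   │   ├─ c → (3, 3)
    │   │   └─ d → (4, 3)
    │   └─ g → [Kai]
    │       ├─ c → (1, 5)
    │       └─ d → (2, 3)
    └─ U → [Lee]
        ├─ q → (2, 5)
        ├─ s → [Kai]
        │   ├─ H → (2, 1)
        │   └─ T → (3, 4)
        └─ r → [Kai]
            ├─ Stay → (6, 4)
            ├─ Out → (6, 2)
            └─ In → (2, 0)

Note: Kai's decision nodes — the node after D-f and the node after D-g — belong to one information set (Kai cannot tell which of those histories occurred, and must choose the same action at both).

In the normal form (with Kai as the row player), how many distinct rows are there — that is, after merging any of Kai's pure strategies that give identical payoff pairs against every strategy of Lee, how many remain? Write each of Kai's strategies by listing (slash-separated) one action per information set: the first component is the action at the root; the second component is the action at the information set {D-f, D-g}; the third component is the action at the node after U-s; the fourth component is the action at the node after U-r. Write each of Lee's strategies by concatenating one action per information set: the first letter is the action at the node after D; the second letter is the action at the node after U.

Kai has 24 pure strategies: D/c/H/Stay, D/c/H/Out, D/c/H/In, D/c/T/Stay, D/c/T/Out, D/c/T/In, D/d/H/Stay, D/d/H/Out, D/d/H/In, D/d/T/Stay, D/d/T/Out, D/d/T/In, U/c/H/Stay, U/c/H/Out, U/c/H/In, U/c/T/Stay, U/c/T/Out, U/c/T/In, U/d/H/Stay, U/d/H/Out, U/d/H/In, U/d/T/Stay, U/d/T/Out, U/d/T/In. Columns: fq, fs, fr, gq, gs, gr.
{D/c/H/Stay, D/c/H/Out, D/c/H/In, D/c/T/Stay, D/c/T/Out, D/c/T/In} → row (3,3) (3,3) (3,3) (1,5) (1,5) (1,5)
{D/d/H/Stay, D/d/H/Out, D/d/H/In, D/d/T/Stay, D/d/T/Out, D/d/T/In} → row (4,3) (4,3) (4,3) (2,3) (2,3) (2,3)
{U/c/H/Stay, U/d/H/Stay} → row (2,5) (2,1) (6,4) (2,5) (2,1) (6,4)
{U/c/H/Out, U/d/H/Out} → row (2,5) (2,1) (6,2) (2,5) (2,1) (6,2)
{U/c/H/In, U/d/H/In} → row (2,5) (2,1) (2,0) (2,5) (2,1) (2,0)
{U/c/T/Stay, U/d/T/Stay} → row (2,5) (3,4) (6,4) (2,5) (3,4) (6,4)
{U/c/T/Out, U/d/T/Out} → row (2,5) (3,4) (6,2) (2,5) (3,4) (6,2)
{U/c/T/In, U/d/T/In} → row (2,5) (3,4) (2,0) (2,5) (3,4) (2,0)
That's 8 distinct rows out of 24 strategies.

8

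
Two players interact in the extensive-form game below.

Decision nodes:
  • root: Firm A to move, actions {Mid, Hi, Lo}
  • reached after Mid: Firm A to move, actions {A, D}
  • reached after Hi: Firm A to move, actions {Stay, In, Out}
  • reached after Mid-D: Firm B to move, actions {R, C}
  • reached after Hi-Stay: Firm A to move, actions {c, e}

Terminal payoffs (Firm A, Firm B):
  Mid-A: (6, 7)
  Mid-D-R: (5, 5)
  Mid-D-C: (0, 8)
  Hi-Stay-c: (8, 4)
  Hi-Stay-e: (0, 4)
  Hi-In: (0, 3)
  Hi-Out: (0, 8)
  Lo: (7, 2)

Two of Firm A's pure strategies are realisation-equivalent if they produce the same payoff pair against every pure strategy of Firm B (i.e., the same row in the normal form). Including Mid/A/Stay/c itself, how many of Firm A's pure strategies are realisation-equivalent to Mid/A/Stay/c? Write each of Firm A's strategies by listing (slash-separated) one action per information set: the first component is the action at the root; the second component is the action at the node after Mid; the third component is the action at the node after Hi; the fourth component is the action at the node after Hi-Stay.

Row for Mid/A/Stay/c (columns R, C): (6,7) (6,7).
Under Mid/A/Stay/c, Firm A's choice at the node after Hi and at the node after Hi-Stay can never be reached regardless of what Firm B does, so varying those choices leaves every outcome unchanged.
Holding the reachable choices fixed and varying the unreachable ones freely already gives 3 × 2 = 6 equivalent strategies.
No other strategy reproduces this row, so those 6 are the full class: Mid/A/Stay/c, Mid/A/Stay/e, Mid/A/In/c, Mid/A/In/e, Mid/A/Out/c, Mid/A/Out/e.

6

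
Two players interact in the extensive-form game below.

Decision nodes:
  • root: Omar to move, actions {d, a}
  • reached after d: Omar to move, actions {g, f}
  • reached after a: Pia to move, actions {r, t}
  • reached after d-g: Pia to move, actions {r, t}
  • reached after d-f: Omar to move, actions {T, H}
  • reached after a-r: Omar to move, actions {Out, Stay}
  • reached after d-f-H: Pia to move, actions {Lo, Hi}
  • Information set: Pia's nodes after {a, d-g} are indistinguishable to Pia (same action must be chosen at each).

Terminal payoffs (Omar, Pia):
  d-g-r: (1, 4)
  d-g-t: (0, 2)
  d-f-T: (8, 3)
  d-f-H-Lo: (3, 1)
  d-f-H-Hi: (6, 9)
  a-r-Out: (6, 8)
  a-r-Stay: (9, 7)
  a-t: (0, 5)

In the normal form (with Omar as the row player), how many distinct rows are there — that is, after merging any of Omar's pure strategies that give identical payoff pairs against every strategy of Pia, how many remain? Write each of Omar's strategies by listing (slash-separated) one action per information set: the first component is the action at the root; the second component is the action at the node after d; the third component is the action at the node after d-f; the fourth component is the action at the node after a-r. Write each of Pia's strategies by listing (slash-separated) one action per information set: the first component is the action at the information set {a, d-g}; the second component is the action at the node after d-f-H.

Omar has 16 pure strategies: d/g/T/Out, d/g/T/Stay, d/g/H/Out, d/g/H/Stay, d/f/T/Out, d/f/T/Stay, d/f/H/Out, d/f/H/Stay, a/g/T/Out, a/g/T/Stay, a/g/H/Out, a/g/H/Stay, a/f/T/Out, a/f/T/Stay, a/f/H/Out, a/f/H/Stay. Columns: r/Lo, r/Hi, t/Lo, t/Hi.
{d/g/T/Out, d/g/T/Stay, d/g/H/Out, d/g/H/Stay} → row (1,4) (1,4) (0,2) (0,2)
{d/f/T/Out, d/f/T/Stay} → row (8,3) (8,3) (8,3) (8,3)
{d/f/H/Out, d/f/H/Stay} → row (3,1) (6,9) (3,1) (6,9)
{a/g/T/Out, a/g/H/Out, a/f/T/Out, a/f/H/Out} → row (6,8) (6,8) (0,5) (0,5)
{a/g/T/Stay, a/g/H/Stay, a/f/T/Stay, a/f/H/Stay} → row (9,7) (9,7) (0,5) (0,5)
That's 5 distinct rows out of 16 strategies.

5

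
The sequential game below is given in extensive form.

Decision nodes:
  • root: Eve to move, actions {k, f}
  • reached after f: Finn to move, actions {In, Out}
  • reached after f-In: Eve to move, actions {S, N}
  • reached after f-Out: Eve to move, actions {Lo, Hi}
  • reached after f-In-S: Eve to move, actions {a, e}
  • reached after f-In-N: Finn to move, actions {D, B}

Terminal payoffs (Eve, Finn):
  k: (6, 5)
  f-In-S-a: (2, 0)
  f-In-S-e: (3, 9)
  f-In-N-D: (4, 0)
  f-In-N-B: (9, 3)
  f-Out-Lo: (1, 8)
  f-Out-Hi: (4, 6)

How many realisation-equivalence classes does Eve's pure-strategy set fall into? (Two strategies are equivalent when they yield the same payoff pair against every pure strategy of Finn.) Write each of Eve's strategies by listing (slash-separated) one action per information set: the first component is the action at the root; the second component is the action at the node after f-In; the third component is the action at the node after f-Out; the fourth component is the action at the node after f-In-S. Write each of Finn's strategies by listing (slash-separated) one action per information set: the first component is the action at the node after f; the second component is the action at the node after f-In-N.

7

Eve has 16 pure strategies: k/S/Lo/a, k/S/Lo/e, k/S/Hi/a, k/S/Hi/e, k/N/Lo/a, k/N/Lo/e, k/N/Hi/a, k/N/Hi/e, f/S/Lo/a, f/S/Lo/e, f/S/Hi/a, f/S/Hi/e, f/N/Lo/a, f/N/Lo/e, f/N/Hi/a, f/N/Hi/e. Columns: In/D, In/B, Out/D, Out/B.
{k/S/Lo/a, k/S/Lo/e, k/S/Hi/a, k/S/Hi/e, k/N/Lo/a, k/N/Lo/e, k/N/Hi/a, k/N/Hi/e} → row (6,5) (6,5) (6,5) (6,5)
{f/S/Lo/a} → row (2,0) (2,0) (1,8) (1,8)
{f/S/Lo/e} → row (3,9) (3,9) (1,8) (1,8)
{f/S/Hi/a} → row (2,0) (2,0) (4,6) (4,6)
{f/S/Hi/e} → row (3,9) (3,9) (4,6) (4,6)
{f/N/Lo/a, f/N/Lo/e} → row (4,0) (9,3) (1,8) (1,8)
{f/N/Hi/a, f/N/Hi/e} → row (4,0) (9,3) (4,6) (4,6)
That's 7 distinct rows out of 16 strategies.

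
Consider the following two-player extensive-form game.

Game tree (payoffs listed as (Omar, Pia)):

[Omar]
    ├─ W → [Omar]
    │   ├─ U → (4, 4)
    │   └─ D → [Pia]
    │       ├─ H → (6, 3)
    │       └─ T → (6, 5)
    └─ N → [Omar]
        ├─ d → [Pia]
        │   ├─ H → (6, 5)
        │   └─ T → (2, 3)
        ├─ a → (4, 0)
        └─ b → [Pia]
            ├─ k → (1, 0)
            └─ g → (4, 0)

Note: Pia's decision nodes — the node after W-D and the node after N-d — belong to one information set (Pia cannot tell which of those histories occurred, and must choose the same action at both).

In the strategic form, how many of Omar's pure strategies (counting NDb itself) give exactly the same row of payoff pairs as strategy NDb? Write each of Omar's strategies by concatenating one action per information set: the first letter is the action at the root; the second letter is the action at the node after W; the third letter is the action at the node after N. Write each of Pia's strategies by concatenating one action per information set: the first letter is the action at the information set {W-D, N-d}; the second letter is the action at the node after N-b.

Row for NDb (columns Hk, Hg, Tk, Tg): (1,0) (4,0) (1,0) (4,0).
Under NDb, Omar's choice at the node after W can never be reached regardless of what Pia does, so varying those choices leaves every outcome unchanged.
Holding the reachable choices fixed and varying the unreachable one freely already gives 2 equivalent strategies.
No other strategy reproduces this row, so those 2 are the full class: NUb, NDb.

2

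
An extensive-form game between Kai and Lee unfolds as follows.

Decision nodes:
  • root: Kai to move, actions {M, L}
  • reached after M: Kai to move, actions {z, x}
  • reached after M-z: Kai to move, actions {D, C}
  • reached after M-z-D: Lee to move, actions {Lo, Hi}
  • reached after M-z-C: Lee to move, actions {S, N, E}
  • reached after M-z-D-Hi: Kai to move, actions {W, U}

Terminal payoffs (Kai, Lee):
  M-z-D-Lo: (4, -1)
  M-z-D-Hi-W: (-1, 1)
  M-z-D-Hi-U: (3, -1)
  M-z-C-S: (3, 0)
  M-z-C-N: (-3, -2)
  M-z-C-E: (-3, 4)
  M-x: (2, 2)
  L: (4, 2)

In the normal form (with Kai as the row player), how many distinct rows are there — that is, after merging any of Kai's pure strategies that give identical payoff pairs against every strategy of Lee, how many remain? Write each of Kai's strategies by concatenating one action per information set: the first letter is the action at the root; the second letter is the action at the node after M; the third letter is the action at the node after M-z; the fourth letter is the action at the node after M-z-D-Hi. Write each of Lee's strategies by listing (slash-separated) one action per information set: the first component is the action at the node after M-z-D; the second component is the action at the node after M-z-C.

Kai has 16 pure strategies: MzDW, MzDU, MzCW, MzCU, MxDW, MxDU, MxCW, MxCU, LzDW, LzDU, LzCW, LzCU, LxDW, LxDU, LxCW, LxCU. Columns: Lo/S, Lo/N, Lo/E, Hi/S, Hi/N, Hi/E.
{MzDW} → row (4,-1) (4,-1) (4,-1) (-1,1) (-1,1) (-1,1)
{MzDU} → row (4,-1) (4,-1) (4,-1) (3,-1) (3,-1) (3,-1)
{MzCW, MzCU} → row (3,0) (-3,-2) (-3,4) (3,0) (-3,-2) (-3,4)
{MxDW, MxDU, MxCW, MxCU} → row (2,2) (2,2) (2,2) (2,2) (2,2) (2,2)
{LzDW, LzDU, LzCW, LzCU, LxDW, LxDU, LxCW, LxCU} → row (4,2) (4,2) (4,2) (4,2) (4,2) (4,2)
That's 5 distinct rows out of 16 strategies.

5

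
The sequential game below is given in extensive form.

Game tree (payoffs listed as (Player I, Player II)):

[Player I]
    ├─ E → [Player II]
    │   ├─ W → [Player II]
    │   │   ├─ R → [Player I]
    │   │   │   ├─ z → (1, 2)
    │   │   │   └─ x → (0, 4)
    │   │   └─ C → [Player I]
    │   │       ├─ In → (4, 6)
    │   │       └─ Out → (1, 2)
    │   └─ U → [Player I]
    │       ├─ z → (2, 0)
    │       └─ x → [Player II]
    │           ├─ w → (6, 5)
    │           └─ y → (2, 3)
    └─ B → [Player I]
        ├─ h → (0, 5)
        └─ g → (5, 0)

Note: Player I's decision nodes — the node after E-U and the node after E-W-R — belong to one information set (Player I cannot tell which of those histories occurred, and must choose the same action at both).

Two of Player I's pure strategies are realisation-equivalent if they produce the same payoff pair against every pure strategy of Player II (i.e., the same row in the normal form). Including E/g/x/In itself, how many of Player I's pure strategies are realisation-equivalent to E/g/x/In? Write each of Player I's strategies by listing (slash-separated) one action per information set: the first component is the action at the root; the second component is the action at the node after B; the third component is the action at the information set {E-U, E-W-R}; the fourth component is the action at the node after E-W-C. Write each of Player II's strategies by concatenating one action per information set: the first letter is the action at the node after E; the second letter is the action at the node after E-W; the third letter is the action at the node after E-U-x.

Row for E/g/x/In (columns WRw, WRy, WCw, WCy, URw, URy, UCw, UCy): (0,4) (0,4) (4,6) (4,6) (6,5) (2,3) (6,5) (2,3).
Under E/g/x/In, Player I's choice at the node after B can never be reached regardless of what Player II does, so varying those choices leaves every outcome unchanged.
Holding the reachable choices fixed and varying the unreachable one freely already gives 2 equivalent strategies.
No other strategy reproduces this row, so those 2 are the full class: E/h/x/In, E/g/x/In.

2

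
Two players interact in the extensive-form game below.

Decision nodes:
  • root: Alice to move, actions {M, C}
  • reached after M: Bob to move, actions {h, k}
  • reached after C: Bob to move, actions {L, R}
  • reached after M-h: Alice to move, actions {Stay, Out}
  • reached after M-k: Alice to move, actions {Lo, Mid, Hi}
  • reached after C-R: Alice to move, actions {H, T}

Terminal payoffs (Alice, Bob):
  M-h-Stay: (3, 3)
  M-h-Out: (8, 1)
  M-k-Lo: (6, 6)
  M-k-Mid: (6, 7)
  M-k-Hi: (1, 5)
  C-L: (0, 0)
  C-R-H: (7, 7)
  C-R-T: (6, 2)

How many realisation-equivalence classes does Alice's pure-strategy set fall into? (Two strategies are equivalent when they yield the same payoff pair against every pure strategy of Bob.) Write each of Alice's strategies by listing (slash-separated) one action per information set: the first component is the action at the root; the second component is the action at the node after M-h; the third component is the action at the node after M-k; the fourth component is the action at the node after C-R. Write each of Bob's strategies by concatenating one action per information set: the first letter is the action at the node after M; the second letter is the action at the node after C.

Alice has 24 pure strategies: M/Stay/Lo/H, M/Stay/Lo/T, M/Stay/Mid/H, M/Stay/Mid/T, M/Stay/Hi/H, M/Stay/Hi/T, M/Out/Lo/H, M/Out/Lo/T, M/Out/Mid/H, M/Out/Mid/T, M/Out/Hi/H, M/Out/Hi/T, C/Stay/Lo/H, C/Stay/Lo/T, C/Stay/Mid/H, C/Stay/Mid/T, C/Stay/Hi/H, C/Stay/Hi/T, C/Out/Lo/H, C/Out/Lo/T, C/Out/Mid/H, C/Out/Mid/T, C/Out/Hi/H, C/Out/Hi/T. Columns: hL, hR, kL, kR.
{M/Stay/Lo/H, M/Stay/Lo/T} → row (3,3) (3,3) (6,6) (6,6)
{M/Stay/Mid/H, M/Stay/Mid/T} → row (3,3) (3,3) (6,7) (6,7)
{M/Stay/Hi/H, M/Stay/Hi/T} → row (3,3) (3,3) (1,5) (1,5)
{M/Out/Lo/H, M/Out/Lo/T} → row (8,1) (8,1) (6,6) (6,6)
{M/Out/Mid/H, M/Out/Mid/T} → row (8,1) (8,1) (6,7) (6,7)
{M/Out/Hi/H, M/Out/Hi/T} → row (8,1) (8,1) (1,5) (1,5)
{C/Stay/Lo/H, C/Stay/Mid/H, C/Stay/Hi/H, C/Out/Lo/H, C/Out/Mid/H, C/Out/Hi/H} → row (0,0) (7,7) (0,0) (7,7)
{C/Stay/Lo/T, C/Stay/Mid/T, C/Stay/Hi/T, C/Out/Lo/T, C/Out/Mid/T, C/Out/Hi/T} → row (0,0) (6,2) (0,0) (6,2)
That's 8 distinct rows out of 24 strategies.

8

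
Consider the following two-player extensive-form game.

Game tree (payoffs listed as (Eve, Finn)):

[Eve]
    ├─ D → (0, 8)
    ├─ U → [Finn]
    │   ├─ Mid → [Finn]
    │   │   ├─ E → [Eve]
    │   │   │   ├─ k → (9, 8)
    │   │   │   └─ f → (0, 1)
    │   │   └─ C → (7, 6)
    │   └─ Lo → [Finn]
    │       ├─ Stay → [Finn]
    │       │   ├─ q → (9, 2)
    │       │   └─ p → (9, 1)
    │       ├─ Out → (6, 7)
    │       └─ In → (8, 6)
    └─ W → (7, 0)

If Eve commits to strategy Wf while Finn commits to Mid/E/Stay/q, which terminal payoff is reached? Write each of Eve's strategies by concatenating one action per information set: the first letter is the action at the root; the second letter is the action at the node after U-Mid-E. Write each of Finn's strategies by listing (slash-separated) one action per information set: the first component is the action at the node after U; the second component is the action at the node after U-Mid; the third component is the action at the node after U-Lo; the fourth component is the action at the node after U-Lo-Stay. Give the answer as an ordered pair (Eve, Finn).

Trace the play path from the root:
  Eve plays W
→ terminal payoff (7, 0).
(Eve's choice at the node after U-Mid-E is never reached on this path, so it doesn't affect the outcome.)

(7, 0)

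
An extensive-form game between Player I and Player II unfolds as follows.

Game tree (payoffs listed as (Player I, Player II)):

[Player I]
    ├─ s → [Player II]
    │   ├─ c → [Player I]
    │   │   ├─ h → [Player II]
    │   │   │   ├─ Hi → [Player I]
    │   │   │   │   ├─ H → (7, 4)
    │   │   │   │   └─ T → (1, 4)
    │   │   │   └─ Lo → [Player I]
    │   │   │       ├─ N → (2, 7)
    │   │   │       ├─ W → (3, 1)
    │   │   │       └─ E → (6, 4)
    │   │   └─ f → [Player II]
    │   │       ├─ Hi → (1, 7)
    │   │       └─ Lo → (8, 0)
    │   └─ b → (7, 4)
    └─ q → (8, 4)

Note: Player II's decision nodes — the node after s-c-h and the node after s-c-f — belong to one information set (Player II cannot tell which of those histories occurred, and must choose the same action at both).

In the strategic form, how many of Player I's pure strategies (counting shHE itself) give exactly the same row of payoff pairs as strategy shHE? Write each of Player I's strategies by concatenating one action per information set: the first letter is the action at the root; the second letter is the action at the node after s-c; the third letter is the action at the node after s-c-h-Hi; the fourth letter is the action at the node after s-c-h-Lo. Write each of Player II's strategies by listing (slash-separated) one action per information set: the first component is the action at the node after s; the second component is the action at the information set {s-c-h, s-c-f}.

Row for shHE (columns c/Hi, c/Lo, b/Hi, b/Lo): (7,4) (6,4) (7,4) (7,4).
Every one of Player I's information sets is on the play path for some reply by Player II when Player I follows shHE.
Changing the action at any of them therefore changes at least one column, so only shHE itself gives this row.

1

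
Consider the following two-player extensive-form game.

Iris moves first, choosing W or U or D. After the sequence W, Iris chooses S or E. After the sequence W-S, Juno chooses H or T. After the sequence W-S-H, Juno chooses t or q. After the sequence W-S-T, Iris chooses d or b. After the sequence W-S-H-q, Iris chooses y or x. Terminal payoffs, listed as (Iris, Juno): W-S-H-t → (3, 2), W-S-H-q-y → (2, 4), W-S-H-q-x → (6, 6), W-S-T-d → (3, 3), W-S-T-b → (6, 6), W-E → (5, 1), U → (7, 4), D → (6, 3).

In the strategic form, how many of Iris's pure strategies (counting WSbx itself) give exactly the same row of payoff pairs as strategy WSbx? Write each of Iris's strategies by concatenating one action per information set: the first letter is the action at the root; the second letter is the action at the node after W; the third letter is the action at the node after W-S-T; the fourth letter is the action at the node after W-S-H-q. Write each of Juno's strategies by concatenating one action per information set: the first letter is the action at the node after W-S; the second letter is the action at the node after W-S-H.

1

Row for WSbx (columns Ht, Hq, Tt, Tq): (3,2) (6,6) (6,6) (6,6).
Every one of Iris's information sets is on the play path for some reply by Juno when Iris follows WSbx.
Changing the action at any of them therefore changes at least one column, so only WSbx itself gives this row.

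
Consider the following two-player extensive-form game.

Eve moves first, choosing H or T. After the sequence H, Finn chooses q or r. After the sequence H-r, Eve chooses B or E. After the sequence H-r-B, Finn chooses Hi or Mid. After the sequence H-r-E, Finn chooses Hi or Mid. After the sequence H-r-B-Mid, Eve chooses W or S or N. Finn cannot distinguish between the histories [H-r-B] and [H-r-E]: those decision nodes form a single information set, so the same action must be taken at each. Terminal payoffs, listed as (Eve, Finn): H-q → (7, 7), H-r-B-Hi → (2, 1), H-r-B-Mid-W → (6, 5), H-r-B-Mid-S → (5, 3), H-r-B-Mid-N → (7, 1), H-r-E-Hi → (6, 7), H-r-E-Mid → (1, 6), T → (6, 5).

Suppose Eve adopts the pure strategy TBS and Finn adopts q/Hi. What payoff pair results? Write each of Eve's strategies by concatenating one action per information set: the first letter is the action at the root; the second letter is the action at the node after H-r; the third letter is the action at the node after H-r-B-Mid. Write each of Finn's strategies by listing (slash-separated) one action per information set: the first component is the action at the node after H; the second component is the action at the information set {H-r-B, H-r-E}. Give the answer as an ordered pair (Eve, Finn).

Trace the play path from the root:
  Eve plays T
→ terminal payoff (6, 5).
(Eve's choice at the node after H-r is never reached on this path, so it doesn't affect the outcome.)

(6, 5)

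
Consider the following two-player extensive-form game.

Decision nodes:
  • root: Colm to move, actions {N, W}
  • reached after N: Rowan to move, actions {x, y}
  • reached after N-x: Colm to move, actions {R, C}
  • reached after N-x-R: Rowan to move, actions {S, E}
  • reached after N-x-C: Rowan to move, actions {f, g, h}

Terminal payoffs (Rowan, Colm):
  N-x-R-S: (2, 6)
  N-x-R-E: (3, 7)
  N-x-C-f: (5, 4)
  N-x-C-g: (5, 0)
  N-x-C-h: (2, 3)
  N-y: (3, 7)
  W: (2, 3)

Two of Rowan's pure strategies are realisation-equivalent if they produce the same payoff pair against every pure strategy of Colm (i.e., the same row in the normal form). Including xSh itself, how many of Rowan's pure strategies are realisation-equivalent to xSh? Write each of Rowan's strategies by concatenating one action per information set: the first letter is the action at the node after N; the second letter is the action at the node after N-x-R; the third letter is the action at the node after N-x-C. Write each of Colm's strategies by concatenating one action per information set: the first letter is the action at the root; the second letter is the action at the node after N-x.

1

Row for xSh (columns NR, NC, WR, WC): (2,6) (2,3) (2,3) (2,3).
Every one of Rowan's information sets is on the play path for some reply by Colm when Rowan follows xSh.
Changing the action at any of them therefore changes at least one column, so only xSh itself gives this row.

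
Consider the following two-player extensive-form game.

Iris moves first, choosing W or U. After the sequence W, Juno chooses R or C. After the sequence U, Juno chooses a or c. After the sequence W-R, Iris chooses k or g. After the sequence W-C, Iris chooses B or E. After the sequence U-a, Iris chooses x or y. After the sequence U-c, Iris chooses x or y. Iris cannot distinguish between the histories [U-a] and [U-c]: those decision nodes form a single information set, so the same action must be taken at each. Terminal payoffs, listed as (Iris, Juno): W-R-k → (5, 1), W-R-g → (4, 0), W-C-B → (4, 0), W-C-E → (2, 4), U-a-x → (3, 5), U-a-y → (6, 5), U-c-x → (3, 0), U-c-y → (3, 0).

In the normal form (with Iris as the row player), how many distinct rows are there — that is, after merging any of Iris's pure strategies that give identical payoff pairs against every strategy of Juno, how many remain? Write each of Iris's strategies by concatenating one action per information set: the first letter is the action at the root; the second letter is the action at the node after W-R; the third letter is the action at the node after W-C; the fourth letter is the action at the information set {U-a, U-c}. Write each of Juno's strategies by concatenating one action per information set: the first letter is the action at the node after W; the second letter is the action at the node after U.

6

Iris has 16 pure strategies: WkBx, WkBy, WkEx, WkEy, WgBx, WgBy, WgEx, WgEy, UkBx, UkBy, UkEx, UkEy, UgBx, UgBy, UgEx, UgEy. Columns: Ra, Rc, Ca, Cc.
{WkBx, WkBy} → row (5,1) (5,1) (4,0) (4,0)
{WkEx, WkEy} → row (5,1) (5,1) (2,4) (2,4)
{WgBx, WgBy} → row (4,0) (4,0) (4,0) (4,0)
{WgEx, WgEy} → row (4,0) (4,0) (2,4) (2,4)
{UkBx, UkEx, UgBx, UgEx} → row (3,5) (3,0) (3,5) (3,0)
{UkBy, UkEy, UgBy, UgEy} → row (6,5) (3,0) (6,5) (3,0)
That's 6 distinct rows out of 16 strategies.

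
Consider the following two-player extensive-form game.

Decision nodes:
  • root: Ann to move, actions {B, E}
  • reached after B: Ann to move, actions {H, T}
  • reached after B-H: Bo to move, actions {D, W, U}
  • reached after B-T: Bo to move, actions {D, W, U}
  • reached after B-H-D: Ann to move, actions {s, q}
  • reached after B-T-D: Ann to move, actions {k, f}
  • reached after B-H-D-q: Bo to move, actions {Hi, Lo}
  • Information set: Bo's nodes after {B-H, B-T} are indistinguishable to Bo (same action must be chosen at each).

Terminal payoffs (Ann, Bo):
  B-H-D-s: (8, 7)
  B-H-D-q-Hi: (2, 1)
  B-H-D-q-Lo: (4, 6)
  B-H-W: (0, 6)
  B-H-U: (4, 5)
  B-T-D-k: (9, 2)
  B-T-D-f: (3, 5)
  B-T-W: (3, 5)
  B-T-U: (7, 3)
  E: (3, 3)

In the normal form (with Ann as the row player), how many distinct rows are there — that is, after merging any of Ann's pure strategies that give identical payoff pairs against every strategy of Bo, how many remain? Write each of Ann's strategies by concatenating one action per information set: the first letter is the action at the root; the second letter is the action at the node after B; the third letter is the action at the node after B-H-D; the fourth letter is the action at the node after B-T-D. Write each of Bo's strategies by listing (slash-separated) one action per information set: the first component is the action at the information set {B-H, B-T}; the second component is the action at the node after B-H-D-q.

Ann has 16 pure strategies: BHsk, BHsf, BHqk, BHqf, BTsk, BTsf, BTqk, BTqf, EHsk, EHsf, EHqk, EHqf, ETsk, ETsf, ETqk, ETqf. Columns: D/Hi, D/Lo, W/Hi, W/Lo, U/Hi, U/Lo.
{BHsk, BHsf} → row (8,7) (8,7) (0,6) (0,6) (4,5) (4,5)
{BHqk, BHqf} → row (2,1) (4,6) (0,6) (0,6) (4,5) (4,5)
{BTsk, BTqk} → row (9,2) (9,2) (3,5) (3,5) (7,3) (7,3)
{BTsf, BTqf} → row (3,5) (3,5) (3,5) (3,5) (7,3) (7,3)
{EHsk, EHsf, EHqk, EHqf, ETsk, ETsf, ETqk, ETqf} → row (3,3) (3,3) (3,3) (3,3) (3,3) (3,3)
That's 5 distinct rows out of 16 strategies.

5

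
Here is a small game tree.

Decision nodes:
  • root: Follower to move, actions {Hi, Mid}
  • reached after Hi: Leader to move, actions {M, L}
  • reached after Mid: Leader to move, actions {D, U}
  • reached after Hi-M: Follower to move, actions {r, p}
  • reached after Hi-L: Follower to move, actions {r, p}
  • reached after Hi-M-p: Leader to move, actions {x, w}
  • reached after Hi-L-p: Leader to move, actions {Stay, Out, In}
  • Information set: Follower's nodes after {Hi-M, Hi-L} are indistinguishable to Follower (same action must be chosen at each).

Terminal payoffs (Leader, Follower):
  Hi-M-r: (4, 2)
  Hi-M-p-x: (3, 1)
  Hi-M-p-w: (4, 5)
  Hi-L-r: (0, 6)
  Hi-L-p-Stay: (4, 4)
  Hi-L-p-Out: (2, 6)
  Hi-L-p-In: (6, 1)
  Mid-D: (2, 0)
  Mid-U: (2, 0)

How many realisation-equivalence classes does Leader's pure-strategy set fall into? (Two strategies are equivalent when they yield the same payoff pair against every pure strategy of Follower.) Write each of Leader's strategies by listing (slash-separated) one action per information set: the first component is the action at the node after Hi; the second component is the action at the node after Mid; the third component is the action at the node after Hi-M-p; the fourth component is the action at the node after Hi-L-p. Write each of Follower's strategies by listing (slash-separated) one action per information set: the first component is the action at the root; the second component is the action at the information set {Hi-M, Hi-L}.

Leader has 24 pure strategies: M/D/x/Stay, M/D/x/Out, M/D/x/In, M/D/w/Stay, M/D/w/Out, M/D/w/In, M/U/x/Stay, M/U/x/Out, M/U/x/In, M/U/w/Stay, M/U/w/Out, M/U/w/In, L/D/x/Stay, L/D/x/Out, L/D/x/In, L/D/w/Stay, L/D/w/Out, L/D/w/In, L/U/x/Stay, L/U/x/Out, L/U/x/In, L/U/w/Stay, L/U/w/Out, L/U/w/In. Columns: Hi/r, Hi/p, Mid/r, Mid/p.
{M/D/x/Stay, M/D/x/Out, M/D/x/In, M/U/x/Stay, M/U/x/Out, M/U/x/In} → row (4,2) (3,1) (2,0) (2,0)
{M/D/w/Stay, M/D/w/Out, M/D/w/In, M/U/w/Stay, M/U/w/Out, M/U/w/In} → row (4,2) (4,5) (2,0) (2,0)
{L/D/x/Stay, L/D/w/Stay, L/U/x/Stay, L/U/w/Stay} → row (0,6) (4,4) (2,0) (2,0)
{L/D/x/Out, L/D/w/Out, L/U/x/Out, L/U/w/Out} → row (0,6) (2,6) (2,0) (2,0)
{L/D/x/In, L/D/w/In, L/U/x/In, L/U/w/In} → row (0,6) (6,1) (2,0) (2,0)
That's 5 distinct rows out of 24 strategies.

5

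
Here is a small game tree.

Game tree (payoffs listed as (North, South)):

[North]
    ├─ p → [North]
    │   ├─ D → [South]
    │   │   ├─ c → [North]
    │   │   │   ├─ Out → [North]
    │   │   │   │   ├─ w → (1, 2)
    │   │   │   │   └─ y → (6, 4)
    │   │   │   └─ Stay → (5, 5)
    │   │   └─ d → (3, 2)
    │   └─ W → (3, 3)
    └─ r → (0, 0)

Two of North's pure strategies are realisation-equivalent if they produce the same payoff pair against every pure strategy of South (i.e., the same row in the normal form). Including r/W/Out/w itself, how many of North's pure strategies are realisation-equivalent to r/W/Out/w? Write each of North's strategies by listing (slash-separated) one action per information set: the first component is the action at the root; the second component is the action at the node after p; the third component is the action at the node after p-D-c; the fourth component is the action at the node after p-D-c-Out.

Row for r/W/Out/w (columns c, d): (0,0) (0,0).
Under r/W/Out/w, North's choice at the node after p and at the node after p-D-c and at the node after p-D-c-Out can never be reached regardless of what South does, so varying those choices leaves every outcome unchanged.
Holding the reachable choices fixed and varying the unreachable ones freely already gives 2 × 2 × 2 = 8 equivalent strategies.
No other strategy reproduces this row, so those 8 are the full class: r/D/Out/w, r/D/Out/y, r/D/Stay/w, r/D/Stay/y, r/W/Out/w, r/W/Out/y, r/W/Stay/w, r/W/Stay/y.

8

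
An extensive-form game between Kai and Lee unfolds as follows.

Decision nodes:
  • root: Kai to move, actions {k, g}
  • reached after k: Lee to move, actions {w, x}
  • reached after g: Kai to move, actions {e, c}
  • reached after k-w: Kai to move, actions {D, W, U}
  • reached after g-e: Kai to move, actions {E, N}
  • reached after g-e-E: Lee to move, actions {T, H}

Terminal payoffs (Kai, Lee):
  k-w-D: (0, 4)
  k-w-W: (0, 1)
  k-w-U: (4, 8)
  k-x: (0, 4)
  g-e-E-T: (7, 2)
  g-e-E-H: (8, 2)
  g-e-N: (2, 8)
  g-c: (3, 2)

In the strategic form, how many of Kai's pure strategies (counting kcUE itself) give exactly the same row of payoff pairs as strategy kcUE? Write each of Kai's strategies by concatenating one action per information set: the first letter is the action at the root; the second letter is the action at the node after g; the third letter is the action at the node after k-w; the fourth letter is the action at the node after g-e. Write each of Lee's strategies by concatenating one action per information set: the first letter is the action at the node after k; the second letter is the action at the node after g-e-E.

Row for kcUE (columns wT, wH, xT, xH): (4,8) (4,8) (0,4) (0,4).
Under kcUE, Kai's choice at the node after g and at the node after g-e can never be reached regardless of what Lee does, so varying those choices leaves every outcome unchanged.
Holding the reachable choices fixed and varying the unreachable ones freely already gives 2 × 2 = 4 equivalent strategies.
No other strategy reproduces this row, so those 4 are the full class: keUE, keUN, kcUE, kcUN.

4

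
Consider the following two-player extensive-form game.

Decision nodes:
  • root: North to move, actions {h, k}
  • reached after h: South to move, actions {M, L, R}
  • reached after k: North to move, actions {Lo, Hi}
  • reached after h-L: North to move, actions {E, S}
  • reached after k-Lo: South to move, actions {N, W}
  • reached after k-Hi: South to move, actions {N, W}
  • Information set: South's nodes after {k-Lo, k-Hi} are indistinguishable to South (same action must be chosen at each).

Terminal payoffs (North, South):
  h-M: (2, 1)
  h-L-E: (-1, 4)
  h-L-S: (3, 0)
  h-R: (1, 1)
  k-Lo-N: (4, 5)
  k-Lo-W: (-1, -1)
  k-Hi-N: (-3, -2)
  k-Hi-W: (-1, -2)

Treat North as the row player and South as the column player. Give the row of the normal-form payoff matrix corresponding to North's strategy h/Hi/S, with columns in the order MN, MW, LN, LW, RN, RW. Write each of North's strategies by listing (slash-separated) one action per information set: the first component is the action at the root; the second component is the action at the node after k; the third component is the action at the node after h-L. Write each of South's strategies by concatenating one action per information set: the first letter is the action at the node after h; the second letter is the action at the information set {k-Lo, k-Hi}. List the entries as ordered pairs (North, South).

(2,1) (2,1) (3,0) (3,0) (1,1) (1,1)

vs MN: North plays h → South plays M at [h] → (2, 1)
vs MW: North plays h → South plays M at [h] → (2, 1)
vs LN: North plays h → South plays L at [h] → North plays S at [h-L] → (3, 0)
vs LW: North plays h → South plays L at [h] → North plays S at [h-L] → (3, 0)
vs RN: North plays h → South plays R at [h] → (1, 1)
vs RW: North plays h → South plays R at [h] → (1, 1)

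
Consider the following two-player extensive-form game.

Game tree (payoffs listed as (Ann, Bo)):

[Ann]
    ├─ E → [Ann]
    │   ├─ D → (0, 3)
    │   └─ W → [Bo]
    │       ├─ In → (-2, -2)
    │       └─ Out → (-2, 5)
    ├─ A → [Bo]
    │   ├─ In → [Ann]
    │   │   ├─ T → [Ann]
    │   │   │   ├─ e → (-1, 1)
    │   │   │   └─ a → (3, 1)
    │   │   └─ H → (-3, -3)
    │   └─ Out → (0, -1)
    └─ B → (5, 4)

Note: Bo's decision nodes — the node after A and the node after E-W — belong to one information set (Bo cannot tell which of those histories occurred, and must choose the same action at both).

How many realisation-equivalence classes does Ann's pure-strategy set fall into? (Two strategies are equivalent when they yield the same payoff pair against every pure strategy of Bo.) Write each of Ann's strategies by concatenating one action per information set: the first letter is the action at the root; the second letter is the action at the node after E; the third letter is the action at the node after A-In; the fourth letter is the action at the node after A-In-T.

6

Ann has 24 pure strategies: EDTe, EDTa, EDHe, EDHa, EWTe, EWTa, EWHe, EWHa, ADTe, ADTa, ADHe, ADHa, AWTe, AWTa, AWHe, AWHa, BDTe, BDTa, BDHe, BDHa, BWTe, BWTa, BWHe, BWHa. Columns: In, Out.
{EDTe, EDTa, EDHe, EDHa} → row (0,3) (0,3)
{EWTe, EWTa, EWHe, EWHa} → row (-2,-2) (-2,5)
{ADTe, AWTe} → row (-1,1) (0,-1)
{ADTa, AWTa} → row (3,1) (0,-1)
{ADHe, ADHa, AWHe, AWHa} → row (-3,-3) (0,-1)
{BDTe, BDTa, BDHe, BDHa, BWTe, BWTa, BWHe, BWHa} → row (5,4) (5,4)
That's 6 distinct rows out of 24 strategies.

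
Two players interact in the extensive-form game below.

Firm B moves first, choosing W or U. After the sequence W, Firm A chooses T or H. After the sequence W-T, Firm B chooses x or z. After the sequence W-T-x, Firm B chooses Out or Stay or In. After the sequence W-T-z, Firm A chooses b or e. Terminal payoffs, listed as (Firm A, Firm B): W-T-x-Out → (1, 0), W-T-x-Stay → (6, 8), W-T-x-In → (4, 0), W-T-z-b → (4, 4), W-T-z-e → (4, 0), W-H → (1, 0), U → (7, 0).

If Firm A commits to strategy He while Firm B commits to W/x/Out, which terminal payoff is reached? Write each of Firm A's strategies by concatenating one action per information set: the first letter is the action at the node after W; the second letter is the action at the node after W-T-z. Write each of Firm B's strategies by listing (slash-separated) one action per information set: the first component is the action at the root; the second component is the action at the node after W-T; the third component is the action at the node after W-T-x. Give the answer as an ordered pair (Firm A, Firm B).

Trace the play path from the root:
  Firm B plays W
  Firm A plays H at [W]
→ terminal payoff (1, 0).
(Firm A's choice at the node after W-T-z is never reached on this path, so it doesn't affect the outcome.)

(1, 0)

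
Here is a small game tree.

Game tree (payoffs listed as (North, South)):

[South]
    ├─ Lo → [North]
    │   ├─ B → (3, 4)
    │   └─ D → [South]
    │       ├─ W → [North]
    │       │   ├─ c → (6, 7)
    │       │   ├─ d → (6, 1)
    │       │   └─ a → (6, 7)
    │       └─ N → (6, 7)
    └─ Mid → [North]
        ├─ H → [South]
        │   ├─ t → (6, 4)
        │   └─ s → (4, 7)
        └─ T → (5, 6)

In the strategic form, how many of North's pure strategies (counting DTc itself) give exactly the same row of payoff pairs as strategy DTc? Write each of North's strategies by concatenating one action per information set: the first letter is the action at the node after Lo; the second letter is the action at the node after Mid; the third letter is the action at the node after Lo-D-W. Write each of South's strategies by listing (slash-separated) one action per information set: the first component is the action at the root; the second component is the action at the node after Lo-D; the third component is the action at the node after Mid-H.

2

Row for DTc (columns Lo/W/t, Lo/W/s, Lo/N/t, Lo/N/s, Mid/W/t, Mid/W/s, Mid/N/t, Mid/N/s): (6,7) (6,7) (6,7) (6,7) (5,6) (5,6) (5,6) (5,6).
Every one of North's information sets is on the play path for some reply by South when North follows DTc.
Even so, DTa happens to produce the same payoff in every column — so 2 strategies share this row.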